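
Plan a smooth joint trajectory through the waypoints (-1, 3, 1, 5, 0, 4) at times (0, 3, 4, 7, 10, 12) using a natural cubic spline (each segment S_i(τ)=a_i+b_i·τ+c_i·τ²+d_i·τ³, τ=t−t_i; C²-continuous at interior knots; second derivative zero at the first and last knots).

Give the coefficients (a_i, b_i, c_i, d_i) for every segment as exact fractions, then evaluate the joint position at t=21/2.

Δ: Δ0=4/3, Δ1=-2, Δ2=4/3, Δ3=-5/3, Δ4=2
row 1: diag=8, rhs=-20; c'=1/8, d'=-5/2
row 2: denom=8−1·1/8=63/8; d'=(20−1·-5/2)/(63/8)=20/7
row 3: denom=12−3·8/21=76/7; d'=(-18−3·20/7)/(76/7)=-93/38
row 4: denom=10−3·21/76=697/76; d'=(22−3·-93/38)/(697/76)=2230/697
back: M4=2230/697
back: M3=-93/38−21/76·2230/697=-2322/697
back: M2=20/7−8/21·-2322/697=2876/697
back: M1=-5/2−1/8·2876/697=-2102/697
M: M0=0, M1=-2102/697, M2=2876/697, M3=-2322/697, M4=2230/697, M5=0
seg 0: a=-1, c=M0/2=0, d=(M1−M0)/(6·3)=-1051/6273, b=Δ0−h0·(2M0+M1)/6=5941/2091
seg 1: a=3, c=M1/2=-1051/697, d=(M2−M1)/(6·1)=2489/2091, b=Δ1−h1·(2M1+M2)/6=-3518/2091
seg 2: a=1, c=M2/2=1438/697, d=(M3−M2)/(6·3)=-2599/6273, b=Δ2−h2·(2M2+M3)/6=-2357/2091
seg 3: a=5, c=M3/2=-1161/697, d=(M4−M3)/(6·3)=2276/6273, b=Δ3−h3·(2M3+M4)/6=8/123
seg 4: a=0, c=M4/2=1115/697, d=(M5−M4)/(6·2)=-1115/4182, b=Δ4−h4·(2M4+M5)/6=-278/2091
t_q=21/2 → seg 4, τ=1/2; S=0+-278/2091·τ+1115/697·τ²+-1115/4182·τ³=3347/11152

  seg 0: a=-1 b=5941/2091 c=0 d=-1051/6273
  seg 1: a=3 b=-3518/2091 c=-1051/697 d=2489/2091
  seg 2: a=1 b=-2357/2091 c=1438/697 d=-2599/6273
  seg 3: a=5 b=8/123 c=-1161/697 d=2276/6273
  seg 4: a=0 b=-278/2091 c=1115/697 d=-1115/4182
S(21/2) = 3347/11152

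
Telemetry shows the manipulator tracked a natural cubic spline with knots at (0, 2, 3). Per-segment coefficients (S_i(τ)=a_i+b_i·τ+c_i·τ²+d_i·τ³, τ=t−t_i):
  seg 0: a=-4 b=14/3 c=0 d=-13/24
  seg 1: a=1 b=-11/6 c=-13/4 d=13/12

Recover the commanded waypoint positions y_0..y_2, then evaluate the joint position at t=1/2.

y_0=-4 y_1=1 y_2=-3
S(1/2) = -111/64

y_0 = S_0(0) = a_0 = -4
y_1 = S_1(0) = a_1 = 1
y_2 = S_1(1) = -3
t_q=1/2 is in segment 0 (τ=1/2); S_0(τ)=-111/64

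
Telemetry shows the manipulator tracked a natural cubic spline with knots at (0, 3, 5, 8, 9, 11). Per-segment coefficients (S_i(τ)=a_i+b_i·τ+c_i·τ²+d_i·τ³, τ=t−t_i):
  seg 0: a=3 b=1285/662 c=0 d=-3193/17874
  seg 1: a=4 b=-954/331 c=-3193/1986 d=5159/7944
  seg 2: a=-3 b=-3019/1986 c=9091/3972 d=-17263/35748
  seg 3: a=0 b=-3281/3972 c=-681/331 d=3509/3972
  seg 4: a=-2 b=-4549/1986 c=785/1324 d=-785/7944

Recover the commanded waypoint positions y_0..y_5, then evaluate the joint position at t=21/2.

y_0=3 y_1=4 y_2=-3 y_3=0 y_4=-2 y_5=-5
S(21/2) = -93957/21184

y_0 = S_0(0) = a_0 = 3
y_1 = S_1(0) = a_1 = 4
y_2 = S_2(0) = a_2 = -3
y_3 = S_3(0) = a_3 = 0
y_4 = S_4(0) = a_4 = -2
y_5 = S_4(2) = -5
t_q=21/2 is in segment 4 (τ=3/2); S_4(τ)=-93957/21184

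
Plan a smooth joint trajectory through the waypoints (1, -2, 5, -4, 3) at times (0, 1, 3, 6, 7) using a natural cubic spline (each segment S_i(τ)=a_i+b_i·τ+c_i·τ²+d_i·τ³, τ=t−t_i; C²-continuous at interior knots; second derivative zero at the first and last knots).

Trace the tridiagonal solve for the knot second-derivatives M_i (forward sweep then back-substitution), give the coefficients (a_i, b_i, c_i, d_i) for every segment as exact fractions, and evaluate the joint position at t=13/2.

  seg 0: a=1 b=-3615/788 c=0 d=1251/788
  seg 1: a=-2 b=69/394 c=3753/788 d=-2443/1576
  seg 2: a=5 b=123/197 c=-894/197 d=656/591
  seg 3: a=-4 b=663/197 c=1074/197 d=-358/197
S(13/2) = -931/788

Δ: Δ0=-3, Δ1=7/2, Δ2=-3, Δ3=7
row 1: diag=6, rhs=39; c'=1/3, d'=13/2
row 2: denom=10−2·1/3=28/3; d'=(-39−2·13/2)/(28/3)=-39/7
row 3: denom=8−3·9/28=197/28; d'=(60−3·-39/7)/(197/28)=2148/197
back: M3=2148/197
back: M2=-39/7−9/28·2148/197=-1788/197
back: M1=13/2−1/3·-1788/197=3753/394
M: M0=0, M1=3753/394, M2=-1788/197, M3=2148/197, M4=0
seg 0: a=1, c=M0/2=0, d=(M1−M0)/(6·1)=1251/788, b=Δ0−h0·(2M0+M1)/6=-3615/788
seg 1: a=-2, c=M1/2=3753/788, d=(M2−M1)/(6·2)=-2443/1576, b=Δ1−h1·(2M1+M2)/6=69/394
seg 2: a=5, c=M2/2=-894/197, d=(M3−M2)/(6·3)=656/591, b=Δ2−h2·(2M2+M3)/6=123/197
seg 3: a=-4, c=M3/2=1074/197, d=(M4−M3)/(6·1)=-358/197, b=Δ3−h3·(2M3+M4)/6=663/197
t_q=13/2 → seg 3, τ=1/2; S=-4+663/197·τ+1074/197·τ²+-358/197·τ³=-931/788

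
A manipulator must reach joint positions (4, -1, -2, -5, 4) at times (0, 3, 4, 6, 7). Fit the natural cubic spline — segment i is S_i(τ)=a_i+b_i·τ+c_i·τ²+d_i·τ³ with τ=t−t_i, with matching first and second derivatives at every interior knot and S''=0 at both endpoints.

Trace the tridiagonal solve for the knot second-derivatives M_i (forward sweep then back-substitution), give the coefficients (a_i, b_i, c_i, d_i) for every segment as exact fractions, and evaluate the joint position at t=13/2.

  seg 0: a=4 b=-829/375 c=0 d=68/1125
  seg 1: a=-1 b=-217/375 c=68/125 d=-362/375
  seg 2: a=-2 b=-179/75 c=-294/125 d=4193/3000
  seg 3: a=-5 b=3733/750 c=3017/500 d=-3017/1500
S(13/2) = -5017/4000

Δ: Δ0=-5/3, Δ1=-1, Δ2=-3/2, Δ3=9
row 1: diag=8, rhs=4; c'=1/8, d'=1/2
row 2: denom=6−1·1/8=47/8; d'=(-3−1·1/2)/(47/8)=-28/47
row 3: denom=6−2·16/47=250/47; d'=(63−2·-28/47)/(250/47)=3017/250
back: M3=3017/250
back: M2=-28/47−16/47·3017/250=-588/125
back: M1=1/2−1/8·-588/125=136/125
M: M0=0, M1=136/125, M2=-588/125, M3=3017/250, M4=0
seg 0: a=4, c=M0/2=0, d=(M1−M0)/(6·3)=68/1125, b=Δ0−h0·(2M0+M1)/6=-829/375
seg 1: a=-1, c=M1/2=68/125, d=(M2−M1)/(6·1)=-362/375, b=Δ1−h1·(2M1+M2)/6=-217/375
seg 2: a=-2, c=M2/2=-294/125, d=(M3−M2)/(6·2)=4193/3000, b=Δ2−h2·(2M2+M3)/6=-179/75
seg 3: a=-5, c=M3/2=3017/500, d=(M4−M3)/(6·1)=-3017/1500, b=Δ3−h3·(2M3+M4)/6=3733/750
t_q=13/2 → seg 3, τ=1/2; S=-5+3733/750·τ+3017/500·τ²+-3017/1500·τ³=-5017/4000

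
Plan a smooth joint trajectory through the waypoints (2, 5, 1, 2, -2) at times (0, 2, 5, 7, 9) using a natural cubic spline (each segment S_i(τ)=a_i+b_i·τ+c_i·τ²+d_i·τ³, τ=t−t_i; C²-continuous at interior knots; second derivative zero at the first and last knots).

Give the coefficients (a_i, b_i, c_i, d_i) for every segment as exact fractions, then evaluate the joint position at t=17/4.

Δ: Δ0=3/2, Δ1=-4/3, Δ2=1/2, Δ3=-2
row 1: diag=10, rhs=-17; c'=3/10, d'=-17/10
row 2: denom=10−3·3/10=91/10; d'=(11−3·-17/10)/(91/10)=23/13
row 3: denom=8−2·20/91=688/91; d'=(-15−2·23/13)/(688/91)=-1687/688
back: M3=-1687/688
back: M2=23/13−20/91·-1687/688=397/172
back: M1=-17/10−3/10·397/172=-823/344
M: M0=0, M1=-823/344, M2=397/172, M3=-1687/688, M4=0
seg 0: a=2, c=M0/2=0, d=(M1−M0)/(6·2)=-823/4128, b=Δ0−h0·(2M0+M1)/6=2371/1032
seg 1: a=5, c=M1/2=-823/688, d=(M2−M1)/(6·3)=539/2064, b=Δ1−h1·(2M1+M2)/6=-49/516
seg 2: a=1, c=M2/2=397/344, d=(M3−M2)/(6·2)=-3275/8256, b=Δ2−h2·(2M2+M3)/6=-457/2064
seg 3: a=2, c=M3/2=-1687/1376, d=(M4−M3)/(6·2)=1687/8256, b=Δ3−h3·(2M3+M4)/6=-377/1032
t_q=17/4 → seg 1, τ=9/4; S=5+-49/516·τ+-823/688·τ²+539/2064·τ³=75077/44032

  seg 0: a=2 b=2371/1032 c=0 d=-823/4128
  seg 1: a=5 b=-49/516 c=-823/688 d=539/2064
  seg 2: a=1 b=-457/2064 c=397/344 d=-3275/8256
  seg 3: a=2 b=-377/1032 c=-1687/1376 d=1687/8256
S(17/4) = 75077/44032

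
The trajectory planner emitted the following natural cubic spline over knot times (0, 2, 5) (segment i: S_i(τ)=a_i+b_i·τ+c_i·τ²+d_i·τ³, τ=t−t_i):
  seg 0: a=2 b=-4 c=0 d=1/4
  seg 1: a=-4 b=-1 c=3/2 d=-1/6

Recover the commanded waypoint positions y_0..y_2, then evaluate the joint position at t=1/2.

y_0=2 y_1=-4 y_2=2
S(1/2) = 1/32

y_0 = S_0(0) = a_0 = 2
y_1 = S_1(0) = a_1 = -4
y_2 = S_1(3) = 2
t_q=1/2 is in segment 0 (τ=1/2); S_0(τ)=1/32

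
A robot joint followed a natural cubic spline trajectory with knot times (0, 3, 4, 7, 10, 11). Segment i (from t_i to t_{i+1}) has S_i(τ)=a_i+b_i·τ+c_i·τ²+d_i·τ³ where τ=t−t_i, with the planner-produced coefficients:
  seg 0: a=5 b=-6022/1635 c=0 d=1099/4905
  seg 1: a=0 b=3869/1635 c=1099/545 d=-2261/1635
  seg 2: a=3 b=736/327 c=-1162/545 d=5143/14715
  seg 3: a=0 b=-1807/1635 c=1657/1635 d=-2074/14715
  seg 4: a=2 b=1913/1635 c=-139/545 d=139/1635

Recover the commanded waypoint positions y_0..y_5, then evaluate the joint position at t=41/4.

y_0 = S_0(0) = a_0 = 5
y_1 = S_1(0) = a_1 = 0
y_2 = S_2(0) = a_2 = 3
y_3 = S_3(0) = a_3 = 0
y_4 = S_4(0) = a_4 = 2
y_5 = S_4(1) = 3
t_q=41/4 is in segment 4 (τ=1/4); S_4(τ)=79453/34880

y_0=5 y_1=0 y_2=3 y_3=0 y_4=2 y_5=3
S(41/4) = 79453/34880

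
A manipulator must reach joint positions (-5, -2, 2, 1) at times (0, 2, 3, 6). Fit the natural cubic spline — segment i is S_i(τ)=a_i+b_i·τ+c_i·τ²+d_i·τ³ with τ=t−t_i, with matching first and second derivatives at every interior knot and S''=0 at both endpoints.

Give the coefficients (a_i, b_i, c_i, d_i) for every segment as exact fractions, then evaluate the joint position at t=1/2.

  seg 0: a=-5 b=131/282 c=0 d=73/282
  seg 1: a=-2 b=1007/282 c=73/47 d=-317/282
  seg 2: a=2 b=466/141 c=-171/94 d=19/94
S(1/2) = -3561/752

Δ: Δ0=3/2, Δ1=4, Δ2=-1/3
row 1: diag=6, rhs=15; c'=1/6, d'=5/2
row 2: denom=8−1·1/6=47/6; d'=(-26−1·5/2)/(47/6)=-171/47
back: M2=-171/47
back: M1=5/2−1/6·-171/47=146/47
M: M0=0, M1=146/47, M2=-171/47, M3=0
seg 0: a=-5, c=M0/2=0, d=(M1−M0)/(6·2)=73/282, b=Δ0−h0·(2M0+M1)/6=131/282
seg 1: a=-2, c=M1/2=73/47, d=(M2−M1)/(6·1)=-317/282, b=Δ1−h1·(2M1+M2)/6=1007/282
seg 2: a=2, c=M2/2=-171/94, d=(M3−M2)/(6·3)=19/94, b=Δ2−h2·(2M2+M3)/6=466/141
t_q=1/2 → seg 0, τ=1/2; S=-5+131/282·τ+0·τ²+73/282·τ³=-3561/752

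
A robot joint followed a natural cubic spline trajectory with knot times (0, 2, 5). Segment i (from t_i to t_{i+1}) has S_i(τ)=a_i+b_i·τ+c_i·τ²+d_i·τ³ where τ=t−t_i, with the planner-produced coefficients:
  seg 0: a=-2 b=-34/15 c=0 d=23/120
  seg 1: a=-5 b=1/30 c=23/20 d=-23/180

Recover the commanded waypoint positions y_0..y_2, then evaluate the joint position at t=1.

y_0 = S_0(0) = a_0 = -2
y_1 = S_1(0) = a_1 = -5
y_2 = S_1(3) = 2
t_q=1 is in segment 0 (τ=1); S_0(τ)=-163/40

y_0=-2 y_1=-5 y_2=2
S(1) = -163/40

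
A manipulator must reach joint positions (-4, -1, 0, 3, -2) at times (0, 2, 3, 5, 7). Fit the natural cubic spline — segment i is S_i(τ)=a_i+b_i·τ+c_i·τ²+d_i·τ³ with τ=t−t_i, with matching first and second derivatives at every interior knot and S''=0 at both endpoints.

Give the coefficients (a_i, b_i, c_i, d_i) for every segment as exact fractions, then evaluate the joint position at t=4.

  seg 0: a=-4 b=113/64 c=0 d=-17/256
  seg 1: a=-1 b=31/32 c=-51/128 d=55/128
  seg 2: a=0 b=187/128 c=57/64 d=-223/512
  seg 3: a=3 b=-13/64 c=-441/256 d=147/512
S(4) = 981/512

Δ: Δ0=3/2, Δ1=1, Δ2=3/2, Δ3=-5/2
row 1: diag=6, rhs=-3; c'=1/6, d'=-1/2
row 2: denom=6−1·1/6=35/6; d'=(3−1·-1/2)/(35/6)=3/5
row 3: denom=8−2·12/35=256/35; d'=(-24−2·3/5)/(256/35)=-441/128
back: M3=-441/128
back: M2=3/5−12/35·-441/128=57/32
back: M1=-1/2−1/6·57/32=-51/64
M: M0=0, M1=-51/64, M2=57/32, M3=-441/128, M4=0
seg 0: a=-4, c=M0/2=0, d=(M1−M0)/(6·2)=-17/256, b=Δ0−h0·(2M0+M1)/6=113/64
seg 1: a=-1, c=M1/2=-51/128, d=(M2−M1)/(6·1)=55/128, b=Δ1−h1·(2M1+M2)/6=31/32
seg 2: a=0, c=M2/2=57/64, d=(M3−M2)/(6·2)=-223/512, b=Δ2−h2·(2M2+M3)/6=187/128
seg 3: a=3, c=M3/2=-441/256, d=(M4−M3)/(6·2)=147/512, b=Δ3−h3·(2M3+M4)/6=-13/64
t_q=4 → seg 2, τ=1; S=0+187/128·τ+57/64·τ²+-223/512·τ³=981/512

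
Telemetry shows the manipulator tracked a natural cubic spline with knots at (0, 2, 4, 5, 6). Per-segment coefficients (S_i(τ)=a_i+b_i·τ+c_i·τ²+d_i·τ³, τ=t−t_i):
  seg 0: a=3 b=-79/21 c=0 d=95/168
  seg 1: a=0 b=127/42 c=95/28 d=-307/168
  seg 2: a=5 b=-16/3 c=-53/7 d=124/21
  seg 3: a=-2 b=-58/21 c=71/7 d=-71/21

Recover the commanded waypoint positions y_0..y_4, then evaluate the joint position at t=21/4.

y_0=3 y_1=0 y_2=5 y_3=-2 y_4=2
S(21/4) = -135/64

y_0 = S_0(0) = a_0 = 3
y_1 = S_1(0) = a_1 = 0
y_2 = S_2(0) = a_2 = 5
y_3 = S_3(0) = a_3 = -2
y_4 = S_3(1) = 2
t_q=21/4 is in segment 3 (τ=1/4); S_3(τ)=-135/64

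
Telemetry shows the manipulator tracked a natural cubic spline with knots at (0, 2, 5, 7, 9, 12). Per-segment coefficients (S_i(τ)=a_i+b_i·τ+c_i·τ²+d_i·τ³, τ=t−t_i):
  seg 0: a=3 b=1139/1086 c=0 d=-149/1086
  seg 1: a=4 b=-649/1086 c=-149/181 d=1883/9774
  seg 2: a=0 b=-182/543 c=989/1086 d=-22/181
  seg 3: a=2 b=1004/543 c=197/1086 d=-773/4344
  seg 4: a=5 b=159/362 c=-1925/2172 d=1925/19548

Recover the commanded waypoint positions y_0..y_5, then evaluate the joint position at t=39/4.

y_0 = S_0(0) = a_0 = 3
y_1 = S_1(0) = a_1 = 4
y_2 = S_2(0) = a_2 = 0
y_3 = S_3(0) = a_3 = 2
y_4 = S_4(0) = a_4 = 5
y_5 = S_4(3) = 1
t_q=39/4 is in segment 4 (τ=3/4); S_4(τ)=225769/46336

y_0=3 y_1=4 y_2=0 y_3=2 y_4=5 y_5=1
S(39/4) = 225769/46336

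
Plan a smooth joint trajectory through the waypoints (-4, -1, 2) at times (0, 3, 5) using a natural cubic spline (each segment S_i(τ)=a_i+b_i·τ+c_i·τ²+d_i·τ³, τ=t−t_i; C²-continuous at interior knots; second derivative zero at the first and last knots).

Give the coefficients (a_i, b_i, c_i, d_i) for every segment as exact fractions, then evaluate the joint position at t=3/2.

  seg 0: a=-4 b=17/20 c=0 d=1/60
  seg 1: a=-1 b=13/10 c=3/20 d=-1/40
S(3/2) = -427/160

Δ: Δ0=1, Δ1=3/2
row 1: diag=10, rhs=3; c'=1/5, d'=3/10
back: M1=3/10
M: M0=0, M1=3/10, M2=0
seg 0: a=-4, c=M0/2=0, d=(M1−M0)/(6·3)=1/60, b=Δ0−h0·(2M0+M1)/6=17/20
seg 1: a=-1, c=M1/2=3/20, d=(M2−M1)/(6·2)=-1/40, b=Δ1−h1·(2M1+M2)/6=13/10
t_q=3/2 → seg 0, τ=3/2; S=-4+17/20·τ+0·τ²+1/60·τ³=-427/160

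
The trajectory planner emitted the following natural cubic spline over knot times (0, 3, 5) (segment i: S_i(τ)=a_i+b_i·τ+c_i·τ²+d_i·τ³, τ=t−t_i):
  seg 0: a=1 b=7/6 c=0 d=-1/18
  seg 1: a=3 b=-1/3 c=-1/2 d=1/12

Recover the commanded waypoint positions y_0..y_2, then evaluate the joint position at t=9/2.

y_0 = S_0(0) = a_0 = 1
y_1 = S_1(0) = a_1 = 3
y_2 = S_1(2) = 1
t_q=9/2 is in segment 1 (τ=3/2); S_1(τ)=53/32

y_0=1 y_1=3 y_2=1
S(9/2) = 53/32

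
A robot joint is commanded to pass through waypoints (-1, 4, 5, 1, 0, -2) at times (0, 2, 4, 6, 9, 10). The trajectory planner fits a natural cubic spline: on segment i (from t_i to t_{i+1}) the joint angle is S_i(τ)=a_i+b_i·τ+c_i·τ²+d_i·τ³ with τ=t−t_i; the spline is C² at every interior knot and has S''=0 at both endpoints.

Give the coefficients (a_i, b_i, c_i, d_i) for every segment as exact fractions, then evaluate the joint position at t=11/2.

  seg 0: a=-1 b=8473/3003 c=0 d=-1931/24024
  seg 1: a=4 b=11153/6006 c=-1931/4004 d=-2357/24024
  seg 2: a=5 b=-536/429 c=-1072/1001 d=2089/6006
  seg 3: a=1 b=-314/231 c=1017/1001 d=-184/819
  seg 4: a=0 b=-3992/3003 c=-1007/1001 d=1007/3003
S(11/2) = 30273/16016

Δ: Δ0=5/2, Δ1=1/2, Δ2=-2, Δ3=-1/3, Δ4=-2
row 1: diag=8, rhs=-12; c'=1/4, d'=-3/2
row 2: denom=8−2·1/4=15/2; d'=(-15−2·-3/2)/(15/2)=-8/5
row 3: denom=10−2·4/15=142/15; d'=(10−2·-8/5)/(142/15)=99/71
row 4: denom=8−3·45/142=1001/142; d'=(-10−3·99/71)/(1001/142)=-2014/1001
back: M4=-2014/1001
back: M3=99/71−45/142·-2014/1001=2034/1001
back: M2=-8/5−4/15·2034/1001=-2144/1001
back: M1=-3/2−1/4·-2144/1001=-1931/2002
M: M0=0, M1=-1931/2002, M2=-2144/1001, M3=2034/1001, M4=-2014/1001, M5=0
seg 0: a=-1, c=M0/2=0, d=(M1−M0)/(6·2)=-1931/24024, b=Δ0−h0·(2M0+M1)/6=8473/3003
seg 1: a=4, c=M1/2=-1931/4004, d=(M2−M1)/(6·2)=-2357/24024, b=Δ1−h1·(2M1+M2)/6=11153/6006
seg 2: a=5, c=M2/2=-1072/1001, d=(M3−M2)/(6·2)=2089/6006, b=Δ2−h2·(2M2+M3)/6=-536/429
seg 3: a=1, c=M3/2=1017/1001, d=(M4−M3)/(6·3)=-184/819, b=Δ3−h3·(2M3+M4)/6=-314/231
seg 4: a=0, c=M4/2=-1007/1001, d=(M5−M4)/(6·1)=1007/3003, b=Δ4−h4·(2M4+M5)/6=-3992/3003
t_q=11/2 → seg 2, τ=3/2; S=5+-536/429·τ+-1072/1001·τ²+2089/6006·τ³=30273/16016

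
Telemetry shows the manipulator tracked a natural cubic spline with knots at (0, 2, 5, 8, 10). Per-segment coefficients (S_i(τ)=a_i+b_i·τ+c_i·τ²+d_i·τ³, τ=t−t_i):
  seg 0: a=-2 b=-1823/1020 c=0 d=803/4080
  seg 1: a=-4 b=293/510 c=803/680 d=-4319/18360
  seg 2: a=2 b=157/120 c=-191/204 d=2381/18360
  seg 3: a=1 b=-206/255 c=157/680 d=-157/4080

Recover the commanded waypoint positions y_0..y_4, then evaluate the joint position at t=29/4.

y_0 = S_0(0) = a_0 = -2
y_1 = S_1(0) = a_1 = -4
y_2 = S_2(0) = a_2 = 2
y_3 = S_3(0) = a_3 = 1
y_4 = S_3(2) = 0
t_q=29/4 is in segment 2 (τ=9/4); S_2(τ)=73159/43520

y_0=-2 y_1=-4 y_2=2 y_3=1 y_4=0
S(29/4) = 73159/43520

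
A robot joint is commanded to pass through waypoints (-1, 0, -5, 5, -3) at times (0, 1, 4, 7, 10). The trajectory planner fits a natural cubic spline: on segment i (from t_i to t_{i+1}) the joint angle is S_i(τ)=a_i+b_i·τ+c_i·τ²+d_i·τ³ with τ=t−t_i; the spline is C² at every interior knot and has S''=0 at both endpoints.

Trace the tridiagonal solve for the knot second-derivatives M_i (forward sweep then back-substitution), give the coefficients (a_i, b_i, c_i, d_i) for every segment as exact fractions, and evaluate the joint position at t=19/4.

Δ: Δ0=1, Δ1=-5/3, Δ2=10/3, Δ3=-8/3
row 1: diag=8, rhs=-16; c'=3/8, d'=-2
row 2: denom=12−3·3/8=87/8; d'=(30−3·-2)/(87/8)=96/29
row 3: denom=12−3·8/29=324/29; d'=(-36−3·96/29)/(324/29)=-37/9
back: M3=-37/9
back: M2=96/29−8/29·-37/9=40/9
back: M1=-2−3/8·40/9=-11/3
M: M0=0, M1=-11/3, M2=40/9, M3=-37/9, M4=0
seg 0: a=-1, c=M0/2=0, d=(M1−M0)/(6·1)=-11/18, b=Δ0−h0·(2M0+M1)/6=29/18
seg 1: a=0, c=M1/2=-11/6, d=(M2−M1)/(6·3)=73/162, b=Δ1−h1·(2M1+M2)/6=-2/9
seg 2: a=-5, c=M2/2=20/9, d=(M3−M2)/(6·3)=-77/162, b=Δ2−h2·(2M2+M3)/6=17/18
seg 3: a=5, c=M3/2=-37/18, d=(M4−M3)/(6·3)=37/162, b=Δ3−h3·(2M3+M4)/6=13/9
t_q=19/4 → seg 2, τ=3/4; S=-5+17/18·τ+20/9·τ²+-77/162·τ³=-415/128

  seg 0: a=-1 b=29/18 c=0 d=-11/18
  seg 1: a=0 b=-2/9 c=-11/6 d=73/162
  seg 2: a=-5 b=17/18 c=20/9 d=-77/162
  seg 3: a=5 b=13/9 c=-37/18 d=37/162
S(19/4) = -415/128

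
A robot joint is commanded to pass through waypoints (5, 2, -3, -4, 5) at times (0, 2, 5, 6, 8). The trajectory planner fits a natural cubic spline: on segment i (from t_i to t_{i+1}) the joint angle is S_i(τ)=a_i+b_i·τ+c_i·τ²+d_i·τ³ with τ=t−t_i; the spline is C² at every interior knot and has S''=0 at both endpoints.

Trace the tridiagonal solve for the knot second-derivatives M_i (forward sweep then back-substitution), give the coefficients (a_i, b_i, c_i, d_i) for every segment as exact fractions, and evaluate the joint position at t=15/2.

Δ: Δ0=-3/2, Δ1=-5/3, Δ2=-1, Δ3=9/2
row 1: diag=10, rhs=-1; c'=3/10, d'=-1/10
row 2: denom=8−3·3/10=71/10; d'=(4−3·-1/10)/(71/10)=43/71
row 3: denom=6−1·10/71=416/71; d'=(33−1·43/71)/(416/71)=575/104
back: M3=575/104
back: M2=43/71−10/71·575/104=-9/52
back: M1=-1/10−3/10·-9/52=-5/104
M: M0=0, M1=-5/104, M2=-9/52, M3=575/104, M4=0
seg 0: a=5, c=M0/2=0, d=(M1−M0)/(6·2)=-5/1248, b=Δ0−h0·(2M0+M1)/6=-463/312
seg 1: a=2, c=M1/2=-5/208, d=(M2−M1)/(6·3)=-1/144, b=Δ1−h1·(2M1+M2)/6=-239/156
seg 2: a=-3, c=M2/2=-9/104, d=(M3−M2)/(6·1)=593/624, b=Δ2−h2·(2M2+M3)/6=-1163/624
seg 3: a=-4, c=M3/2=575/208, d=(M4−M3)/(6·2)=-575/1248, b=Δ3−h3·(2M3+M4)/6=127/156
t_q=15/2 → seg 3, τ=3/2; S=-4+127/156·τ+575/208·τ²+-575/1248·τ³=6277/3328

  seg 0: a=5 b=-463/312 c=0 d=-5/1248
  seg 1: a=2 b=-239/156 c=-5/208 d=-1/144
  seg 2: a=-3 b=-1163/624 c=-9/104 d=593/624
  seg 3: a=-4 b=127/156 c=575/208 d=-575/1248
S(15/2) = 6277/3328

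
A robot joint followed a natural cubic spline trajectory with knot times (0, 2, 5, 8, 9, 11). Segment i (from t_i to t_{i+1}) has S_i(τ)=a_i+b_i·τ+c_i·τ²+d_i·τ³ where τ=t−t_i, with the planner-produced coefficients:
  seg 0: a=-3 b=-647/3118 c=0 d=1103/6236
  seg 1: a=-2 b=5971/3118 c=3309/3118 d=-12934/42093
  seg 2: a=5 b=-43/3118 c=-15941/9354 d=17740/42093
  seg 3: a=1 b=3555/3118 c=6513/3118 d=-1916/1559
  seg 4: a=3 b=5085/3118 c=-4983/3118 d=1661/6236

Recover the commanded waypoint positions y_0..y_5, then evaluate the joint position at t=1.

y_0 = S_0(0) = a_0 = -3
y_1 = S_1(0) = a_1 = -2
y_2 = S_2(0) = a_2 = 5
y_3 = S_3(0) = a_3 = 1
y_4 = S_4(0) = a_4 = 3
y_5 = S_4(2) = 2
t_q=1 is in segment 0 (τ=1); S_0(τ)=-18899/6236

y_0=-3 y_1=-2 y_2=5 y_3=1 y_4=3 y_5=2
S(1) = -18899/6236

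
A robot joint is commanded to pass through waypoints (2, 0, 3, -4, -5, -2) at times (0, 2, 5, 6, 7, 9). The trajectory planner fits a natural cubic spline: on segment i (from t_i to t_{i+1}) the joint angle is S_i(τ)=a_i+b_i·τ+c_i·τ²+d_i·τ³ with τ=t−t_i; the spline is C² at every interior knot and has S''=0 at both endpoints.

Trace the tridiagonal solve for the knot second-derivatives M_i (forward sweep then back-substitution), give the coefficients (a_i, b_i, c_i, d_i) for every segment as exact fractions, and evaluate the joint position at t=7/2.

  seg 0: a=2 b=-3590/1573 c=0 d=2017/6292
  seg 1: a=0 b=2461/1573 c=6051/3146 d=-511/726
  seg 2: a=3 b=-18559/3146 c=-6939/1573 d=10415/3146
  seg 3: a=-4 b=-685/143 c=17367/3146 d=-5443/3146
  seg 4: a=-5 b=3335/3146 c=519/1573 d=-173/3146
S(7/2) = 108195/25168

Δ: Δ0=-1, Δ1=1, Δ2=-7, Δ3=-1, Δ4=3/2
row 1: diag=10, rhs=12; c'=3/10, d'=6/5
row 2: denom=8−3·3/10=71/10; d'=(-48−3·6/5)/(71/10)=-516/71
row 3: denom=4−1·10/71=274/71; d'=(36−1·-516/71)/(274/71)=1536/137
row 4: denom=6−1·71/274=1573/274; d'=(15−1·1536/137)/(1573/274)=1038/1573
back: M4=1038/1573
back: M3=1536/137−71/274·1038/1573=17367/1573
back: M2=-516/71−10/71·17367/1573=-13878/1573
back: M1=6/5−3/10·-13878/1573=6051/1573
M: M0=0, M1=6051/1573, M2=-13878/1573, M3=17367/1573, M4=1038/1573, M5=0
seg 0: a=2, c=M0/2=0, d=(M1−M0)/(6·2)=2017/6292, b=Δ0−h0·(2M0+M1)/6=-3590/1573
seg 1: a=0, c=M1/2=6051/3146, d=(M2−M1)/(6·3)=-511/726, b=Δ1−h1·(2M1+M2)/6=2461/1573
seg 2: a=3, c=M2/2=-6939/1573, d=(M3−M2)/(6·1)=10415/3146, b=Δ2−h2·(2M2+M3)/6=-18559/3146
seg 3: a=-4, c=M3/2=17367/3146, d=(M4−M3)/(6·1)=-5443/3146, b=Δ3−h3·(2M3+M4)/6=-685/143
seg 4: a=-5, c=M4/2=519/1573, d=(M5−M4)/(6·2)=-173/3146, b=Δ4−h4·(2M4+M5)/6=3335/3146
t_q=7/2 → seg 1, τ=3/2; S=0+2461/1573·τ+6051/3146·τ²+-511/726·τ³=108195/25168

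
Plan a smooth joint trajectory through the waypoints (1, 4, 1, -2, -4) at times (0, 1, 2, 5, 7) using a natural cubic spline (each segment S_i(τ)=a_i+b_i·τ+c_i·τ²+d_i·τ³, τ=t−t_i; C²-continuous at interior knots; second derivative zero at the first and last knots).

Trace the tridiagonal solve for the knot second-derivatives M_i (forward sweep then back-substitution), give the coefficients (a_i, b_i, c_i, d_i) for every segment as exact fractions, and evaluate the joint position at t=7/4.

Δ: Δ0=3, Δ1=-3, Δ2=-1, Δ3=-1
row 1: diag=4, rhs=-36; c'=1/4, d'=-9
row 2: denom=8−1·1/4=31/4; d'=(12−1·-9)/(31/4)=84/31
row 3: denom=10−3·12/31=274/31; d'=(0−3·84/31)/(274/31)=-126/137
back: M3=-126/137
back: M2=84/31−12/31·-126/137=420/137
back: M1=-9−1/4·420/137=-1338/137
M: M0=0, M1=-1338/137, M2=420/137, M3=-126/137, M4=0
seg 0: a=1, c=M0/2=0, d=(M1−M0)/(6·1)=-223/137, b=Δ0−h0·(2M0+M1)/6=634/137
seg 1: a=4, c=M1/2=-669/137, d=(M2−M1)/(6·1)=293/137, b=Δ1−h1·(2M1+M2)/6=-35/137
seg 2: a=1, c=M2/2=210/137, d=(M3−M2)/(6·3)=-91/411, b=Δ2−h2·(2M2+M3)/6=-494/137
seg 3: a=-2, c=M3/2=-63/137, d=(M4−M3)/(6·2)=21/274, b=Δ3−h3·(2M3+M4)/6=-53/137
t_q=7/4 → seg 1, τ=3/4; S=4+-35/137·τ+-669/137·τ²+293/137·τ³=17219/8768

  seg 0: a=1 b=634/137 c=0 d=-223/137
  seg 1: a=4 b=-35/137 c=-669/137 d=293/137
  seg 2: a=1 b=-494/137 c=210/137 d=-91/411
  seg 3: a=-2 b=-53/137 c=-63/137 d=21/274
S(7/4) = 17219/8768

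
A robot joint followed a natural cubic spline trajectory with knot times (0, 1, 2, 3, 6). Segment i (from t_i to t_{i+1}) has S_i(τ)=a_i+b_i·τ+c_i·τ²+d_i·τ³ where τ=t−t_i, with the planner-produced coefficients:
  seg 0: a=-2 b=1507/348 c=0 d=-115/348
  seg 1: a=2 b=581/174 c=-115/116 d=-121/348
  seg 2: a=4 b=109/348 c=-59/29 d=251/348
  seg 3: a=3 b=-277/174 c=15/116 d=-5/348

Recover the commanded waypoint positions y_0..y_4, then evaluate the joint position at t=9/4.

y_0 = S_0(0) = a_0 = -2
y_1 = S_1(0) = a_1 = 2
y_2 = S_2(0) = a_2 = 4
y_3 = S_3(0) = a_3 = 3
y_4 = S_3(3) = -1
t_q=9/4 is in segment 2 (τ=1/4); S_2(τ)=29417/7424

y_0=-2 y_1=2 y_2=4 y_3=3 y_4=-1
S(9/4) = 29417/7424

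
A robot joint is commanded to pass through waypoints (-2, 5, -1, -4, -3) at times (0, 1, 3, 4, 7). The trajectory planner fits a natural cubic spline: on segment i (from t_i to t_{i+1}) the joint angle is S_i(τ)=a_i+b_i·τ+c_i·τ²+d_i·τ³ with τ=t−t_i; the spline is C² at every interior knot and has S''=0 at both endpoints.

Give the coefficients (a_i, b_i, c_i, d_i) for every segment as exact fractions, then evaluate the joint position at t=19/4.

Δ: Δ0=7, Δ1=-3, Δ2=-3, Δ3=1/3
row 1: diag=6, rhs=-60; c'=1/3, d'=-10
row 2: denom=6−2·1/3=16/3; d'=(0−2·-10)/(16/3)=15/4
row 3: denom=8−1·3/16=125/16; d'=(20−1·15/4)/(125/16)=52/25
back: M3=52/25
back: M2=15/4−3/16·52/25=84/25
back: M1=-10−1/3·84/25=-278/25
M: M0=0, M1=-278/25, M2=84/25, M3=52/25, M4=0
seg 0: a=-2, c=M0/2=0, d=(M1−M0)/(6·1)=-139/75, b=Δ0−h0·(2M0+M1)/6=664/75
seg 1: a=5, c=M1/2=-139/25, d=(M2−M1)/(6·2)=181/150, b=Δ1−h1·(2M1+M2)/6=247/75
seg 2: a=-1, c=M2/2=42/25, d=(M3−M2)/(6·1)=-16/75, b=Δ2−h2·(2M2+M3)/6=-67/15
seg 3: a=-4, c=M3/2=26/25, d=(M4−M3)/(6·3)=-26/225, b=Δ3−h3·(2M3+M4)/6=-131/75
t_q=19/4 → seg 3, τ=3/4; S=-4+-131/75·τ+26/25·τ²+-26/225·τ³=-3819/800

  seg 0: a=-2 b=664/75 c=0 d=-139/75
  seg 1: a=5 b=247/75 c=-139/25 d=181/150
  seg 2: a=-1 b=-67/15 c=42/25 d=-16/75
  seg 3: a=-4 b=-131/75 c=26/25 d=-26/225
S(19/4) = -3819/800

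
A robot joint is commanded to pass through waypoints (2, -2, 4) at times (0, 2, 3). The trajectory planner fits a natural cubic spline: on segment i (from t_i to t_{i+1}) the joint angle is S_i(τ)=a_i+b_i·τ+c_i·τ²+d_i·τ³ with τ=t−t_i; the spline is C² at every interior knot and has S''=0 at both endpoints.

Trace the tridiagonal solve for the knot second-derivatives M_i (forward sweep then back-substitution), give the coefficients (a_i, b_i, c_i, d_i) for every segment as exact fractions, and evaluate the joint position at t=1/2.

Δ: Δ0=-2, Δ1=6
row 1: diag=6, rhs=48; c'=1/6, d'=8
back: M1=8
M: M0=0, M1=8, M2=0
seg 0: a=2, c=M0/2=0, d=(M1−M0)/(6·2)=2/3, b=Δ0−h0·(2M0+M1)/6=-14/3
seg 1: a=-2, c=M1/2=4, d=(M2−M1)/(6·1)=-4/3, b=Δ1−h1·(2M1+M2)/6=10/3
t_q=1/2 → seg 0, τ=1/2; S=2+-14/3·τ+0·τ²+2/3·τ³=-1/4

  seg 0: a=2 b=-14/3 c=0 d=2/3
  seg 1: a=-2 b=10/3 c=4 d=-4/3
S(1/2) = -1/4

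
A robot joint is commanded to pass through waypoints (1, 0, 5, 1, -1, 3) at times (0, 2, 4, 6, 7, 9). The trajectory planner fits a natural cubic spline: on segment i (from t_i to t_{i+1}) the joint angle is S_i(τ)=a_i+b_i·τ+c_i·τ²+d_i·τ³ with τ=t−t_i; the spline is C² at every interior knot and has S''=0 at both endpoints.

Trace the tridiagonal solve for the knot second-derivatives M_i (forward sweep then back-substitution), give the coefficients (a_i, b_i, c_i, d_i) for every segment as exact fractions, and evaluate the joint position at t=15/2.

  seg 0: a=1 b=-772/477 c=0 d=1067/3816
  seg 1: a=0 b=1657/954 c=1067/636 d=-2473/3816
  seg 2: a=5 b=320/477 c=-703/318 d=835/1908
  seg 3: a=1 b=-1393/477 c=22/53 d=241/477
  seg 4: a=-1 b=-274/477 c=307/159 d=-307/954
S(15/2) = -2149/2544

Δ: Δ0=-1/2, Δ1=5/2, Δ2=-2, Δ3=-2, Δ4=2
row 1: diag=8, rhs=18; c'=1/4, d'=9/4
row 2: denom=8−2·1/4=15/2; d'=(-27−2·9/4)/(15/2)=-21/5
row 3: denom=6−2·4/15=82/15; d'=(0−2·-21/5)/(82/15)=63/41
row 4: denom=6−1·15/82=477/82; d'=(24−1·63/41)/(477/82)=614/159
back: M4=614/159
back: M3=63/41−15/82·614/159=44/53
back: M2=-21/5−4/15·44/53=-703/159
back: M1=9/4−1/4·-703/159=1067/318
M: M0=0, M1=1067/318, M2=-703/159, M3=44/53, M4=614/159, M5=0
seg 0: a=1, c=M0/2=0, d=(M1−M0)/(6·2)=1067/3816, b=Δ0−h0·(2M0+M1)/6=-772/477
seg 1: a=0, c=M1/2=1067/636, d=(M2−M1)/(6·2)=-2473/3816, b=Δ1−h1·(2M1+M2)/6=1657/954
seg 2: a=5, c=M2/2=-703/318, d=(M3−M2)/(6·2)=835/1908, b=Δ2−h2·(2M2+M3)/6=320/477
seg 3: a=1, c=M3/2=22/53, d=(M4−M3)/(6·1)=241/477, b=Δ3−h3·(2M3+M4)/6=-1393/477
seg 4: a=-1, c=M4/2=307/159, d=(M5−M4)/(6·2)=-307/954, b=Δ4−h4·(2M4+M5)/6=-274/477
t_q=15/2 → seg 4, τ=1/2; S=-1+-274/477·τ+307/159·τ²+-307/954·τ³=-2149/2544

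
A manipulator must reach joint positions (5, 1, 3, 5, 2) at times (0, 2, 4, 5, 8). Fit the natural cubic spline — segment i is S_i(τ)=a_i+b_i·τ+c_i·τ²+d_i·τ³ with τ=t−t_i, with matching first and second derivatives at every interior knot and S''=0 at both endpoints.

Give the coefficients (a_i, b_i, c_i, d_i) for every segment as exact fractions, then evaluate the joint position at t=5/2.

Δ: Δ0=-2, Δ1=1, Δ2=2, Δ3=-1
row 1: diag=8, rhs=18; c'=1/4, d'=9/4
row 2: denom=6−2·1/4=11/2; d'=(6−2·9/4)/(11/2)=3/11
row 3: denom=8−1·2/11=86/11; d'=(-18−1·3/11)/(86/11)=-201/86
back: M3=-201/86
back: M2=3/11−2/11·-201/86=30/43
back: M1=9/4−1/4·30/43=357/172
M: M0=0, M1=357/172, M2=30/43, M3=-201/86, M4=0
seg 0: a=5, c=M0/2=0, d=(M1−M0)/(6·2)=119/688, b=Δ0−h0·(2M0+M1)/6=-463/172
seg 1: a=1, c=M1/2=357/344, d=(M2−M1)/(6·2)=-79/688, b=Δ1−h1·(2M1+M2)/6=-53/86
seg 2: a=3, c=M2/2=15/43, d=(M3−M2)/(6·1)=-87/172, b=Δ2−h2·(2M2+M3)/6=371/172
seg 3: a=5, c=M3/2=-201/172, d=(M4−M3)/(6·3)=67/516, b=Δ3−h3·(2M3+M4)/6=115/86
t_q=5/2 → seg 1, τ=1/2; S=1+-53/86·τ+357/344·τ²+-79/688·τ³=5157/5504

  seg 0: a=5 b=-463/172 c=0 d=119/688
  seg 1: a=1 b=-53/86 c=357/344 d=-79/688
  seg 2: a=3 b=371/172 c=15/43 d=-87/172
  seg 3: a=5 b=115/86 c=-201/172 d=67/516
S(5/2) = 5157/5504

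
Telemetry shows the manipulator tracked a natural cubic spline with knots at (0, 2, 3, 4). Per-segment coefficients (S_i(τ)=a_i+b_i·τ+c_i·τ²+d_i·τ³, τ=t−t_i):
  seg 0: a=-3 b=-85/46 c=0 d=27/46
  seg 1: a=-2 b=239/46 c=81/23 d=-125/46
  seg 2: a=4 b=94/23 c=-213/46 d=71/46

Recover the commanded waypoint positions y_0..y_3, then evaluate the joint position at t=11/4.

y_0=-3 y_1=-2 y_2=4 y_3=5
S(11/4) = 8041/2944

y_0 = S_0(0) = a_0 = -3
y_1 = S_1(0) = a_1 = -2
y_2 = S_2(0) = a_2 = 4
y_3 = S_2(1) = 5
t_q=11/4 is in segment 1 (τ=3/4); S_1(τ)=8041/2944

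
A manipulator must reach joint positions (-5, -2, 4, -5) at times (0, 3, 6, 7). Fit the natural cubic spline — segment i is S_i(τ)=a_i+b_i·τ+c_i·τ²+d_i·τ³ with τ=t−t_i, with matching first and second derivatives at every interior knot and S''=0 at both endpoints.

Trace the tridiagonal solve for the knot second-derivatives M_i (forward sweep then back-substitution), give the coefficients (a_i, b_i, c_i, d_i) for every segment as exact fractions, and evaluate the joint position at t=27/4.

Δ: Δ0=1, Δ1=2, Δ2=-9
row 1: diag=12, rhs=6; c'=1/4, d'=1/2
row 2: denom=8−3·1/4=29/4; d'=(-66−3·1/2)/(29/4)=-270/29
back: M2=-270/29
back: M1=1/2−1/4·-270/29=82/29
M: M0=0, M1=82/29, M2=-270/29, M3=0
seg 0: a=-5, c=M0/2=0, d=(M1−M0)/(6·3)=41/261, b=Δ0−h0·(2M0+M1)/6=-12/29
seg 1: a=-2, c=M1/2=41/29, d=(M2−M1)/(6·3)=-176/261, b=Δ1−h1·(2M1+M2)/6=111/29
seg 2: a=4, c=M2/2=-135/29, d=(M3−M2)/(6·1)=45/29, b=Δ2−h2·(2M2+M3)/6=-171/29
t_q=27/4 → seg 2, τ=3/4; S=4+-171/29·τ+-135/29·τ²+45/29·τ³=-4429/1856

  seg 0: a=-5 b=-12/29 c=0 d=41/261
  seg 1: a=-2 b=111/29 c=41/29 d=-176/261
  seg 2: a=4 b=-171/29 c=-135/29 d=45/29
S(27/4) = -4429/1856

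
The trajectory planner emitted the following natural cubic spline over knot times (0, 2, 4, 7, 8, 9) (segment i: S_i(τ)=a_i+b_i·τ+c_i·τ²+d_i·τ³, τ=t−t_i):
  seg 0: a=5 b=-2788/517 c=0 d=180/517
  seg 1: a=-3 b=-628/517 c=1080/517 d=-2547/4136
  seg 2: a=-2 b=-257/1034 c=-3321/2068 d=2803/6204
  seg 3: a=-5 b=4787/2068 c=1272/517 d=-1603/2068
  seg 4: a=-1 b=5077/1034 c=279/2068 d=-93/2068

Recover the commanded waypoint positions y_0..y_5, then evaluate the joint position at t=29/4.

y_0 = S_0(0) = a_0 = 5
y_1 = S_1(0) = a_1 = -3
y_2 = S_2(0) = a_2 = -2
y_3 = S_3(0) = a_3 = -5
y_4 = S_4(0) = a_4 = -1
y_5 = S_4(1) = 4
t_q=29/4 is in segment 3 (τ=1/4); S_3(τ)=-566419/132352

y_0=5 y_1=-3 y_2=-2 y_3=-5 y_4=-1 y_5=4
S(29/4) = -566419/132352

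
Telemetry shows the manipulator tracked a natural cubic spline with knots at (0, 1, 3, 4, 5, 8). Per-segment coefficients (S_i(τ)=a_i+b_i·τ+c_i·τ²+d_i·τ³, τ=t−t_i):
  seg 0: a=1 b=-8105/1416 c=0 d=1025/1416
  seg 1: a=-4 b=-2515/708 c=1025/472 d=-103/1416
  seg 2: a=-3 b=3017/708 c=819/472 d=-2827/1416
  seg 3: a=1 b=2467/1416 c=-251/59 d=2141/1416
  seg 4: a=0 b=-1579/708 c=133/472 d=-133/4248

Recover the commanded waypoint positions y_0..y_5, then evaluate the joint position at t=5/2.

y_0 = S_0(0) = a_0 = 1
y_1 = S_1(0) = a_1 = -4
y_2 = S_2(0) = a_2 = -3
y_3 = S_3(0) = a_3 = 1
y_4 = S_4(0) = a_4 = 0
y_5 = S_4(3) = -5
t_q=5/2 is in segment 1 (τ=3/2); S_1(τ)=-17701/3776

y_0=1 y_1=-4 y_2=-3 y_3=1 y_4=0 y_5=-5
S(5/2) = -17701/3776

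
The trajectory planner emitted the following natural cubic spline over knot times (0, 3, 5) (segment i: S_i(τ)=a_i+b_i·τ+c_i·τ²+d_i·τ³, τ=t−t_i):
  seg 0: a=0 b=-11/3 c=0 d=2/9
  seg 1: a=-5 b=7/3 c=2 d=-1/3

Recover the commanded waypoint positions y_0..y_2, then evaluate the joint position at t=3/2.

y_0 = S_0(0) = a_0 = 0
y_1 = S_1(0) = a_1 = -5
y_2 = S_1(2) = 5
t_q=3/2 is in segment 0 (τ=3/2); S_0(τ)=-19/4

y_0=0 y_1=-5 y_2=5
S(3/2) = -19/4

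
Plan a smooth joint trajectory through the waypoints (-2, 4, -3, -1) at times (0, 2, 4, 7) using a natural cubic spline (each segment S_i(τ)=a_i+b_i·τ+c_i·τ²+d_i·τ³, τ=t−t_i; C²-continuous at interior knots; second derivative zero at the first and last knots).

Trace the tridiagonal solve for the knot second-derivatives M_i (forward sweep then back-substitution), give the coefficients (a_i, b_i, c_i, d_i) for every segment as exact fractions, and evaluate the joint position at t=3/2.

  seg 0: a=-2 b=281/57 c=0 d=-55/114
  seg 1: a=4 b=-49/57 c=-55/19 d=359/456
  seg 2: a=-3 b=-341/114 c=139/76 d=-139/684
S(3/2) = 1145/304

Δ: Δ0=3, Δ1=-7/2, Δ2=2/3
row 1: diag=8, rhs=-39; c'=1/4, d'=-39/8
row 2: denom=10−2·1/4=19/2; d'=(25−2·-39/8)/(19/2)=139/38
back: M2=139/38
back: M1=-39/8−1/4·139/38=-110/19
M: M0=0, M1=-110/19, M2=139/38, M3=0
seg 0: a=-2, c=M0/2=0, d=(M1−M0)/(6·2)=-55/114, b=Δ0−h0·(2M0+M1)/6=281/57
seg 1: a=4, c=M1/2=-55/19, d=(M2−M1)/(6·2)=359/456, b=Δ1−h1·(2M1+M2)/6=-49/57
seg 2: a=-3, c=M2/2=139/76, d=(M3−M2)/(6·3)=-139/684, b=Δ2−h2·(2M2+M3)/6=-341/114
t_q=3/2 → seg 0, τ=3/2; S=-2+281/57·τ+0·τ²+-55/114·τ³=1145/304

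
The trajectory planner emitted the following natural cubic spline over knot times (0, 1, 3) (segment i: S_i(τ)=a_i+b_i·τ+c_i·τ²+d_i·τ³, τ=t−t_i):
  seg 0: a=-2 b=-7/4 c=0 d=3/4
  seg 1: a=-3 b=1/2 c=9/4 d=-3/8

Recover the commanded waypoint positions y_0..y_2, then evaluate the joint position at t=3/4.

y_0=-2 y_1=-3 y_2=4
S(3/4) = -767/256

y_0 = S_0(0) = a_0 = -2
y_1 = S_1(0) = a_1 = -3
y_2 = S_1(2) = 4
t_q=3/4 is in segment 0 (τ=3/4); S_0(τ)=-767/256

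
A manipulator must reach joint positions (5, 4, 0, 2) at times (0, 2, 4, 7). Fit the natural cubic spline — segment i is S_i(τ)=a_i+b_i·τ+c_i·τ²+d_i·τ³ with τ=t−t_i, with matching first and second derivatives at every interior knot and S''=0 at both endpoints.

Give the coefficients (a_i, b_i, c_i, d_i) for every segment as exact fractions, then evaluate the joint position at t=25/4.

Δ: Δ0=-1/2, Δ1=-2, Δ2=2/3
row 1: diag=8, rhs=-9; c'=1/4, d'=-9/8
row 2: denom=10−2·1/4=19/2; d'=(16−2·-9/8)/(19/2)=73/38
back: M2=73/38
back: M1=-9/8−1/4·73/38=-61/38
M: M0=0, M1=-61/38, M2=73/38, M3=0
seg 0: a=5, c=M0/2=0, d=(M1−M0)/(6·2)=-61/456, b=Δ0−h0·(2M0+M1)/6=2/57
seg 1: a=4, c=M1/2=-61/76, d=(M2−M1)/(6·2)=67/228, b=Δ1−h1·(2M1+M2)/6=-179/114
seg 2: a=0, c=M2/2=73/76, d=(M3−M2)/(6·3)=-73/684, b=Δ2−h2·(2M2+M3)/6=-143/114
t_q=25/4 → seg 2, τ=9/4; S=0+-143/114·τ+73/76·τ²+-73/684·τ³=4011/4864

  seg 0: a=5 b=2/57 c=0 d=-61/456
  seg 1: a=4 b=-179/114 c=-61/76 d=67/228
  seg 2: a=0 b=-143/114 c=73/76 d=-73/684
S(25/4) = 4011/4864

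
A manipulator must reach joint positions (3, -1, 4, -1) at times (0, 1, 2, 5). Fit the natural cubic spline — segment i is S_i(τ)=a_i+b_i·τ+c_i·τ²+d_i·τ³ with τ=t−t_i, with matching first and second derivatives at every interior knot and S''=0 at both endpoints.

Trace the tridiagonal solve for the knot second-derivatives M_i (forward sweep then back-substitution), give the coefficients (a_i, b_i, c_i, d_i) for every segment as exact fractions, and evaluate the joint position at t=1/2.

  seg 0: a=3 b=-608/93 c=0 d=236/93
  seg 1: a=-1 b=100/93 c=236/31 d=-343/93
  seg 2: a=4 b=487/93 c=-107/31 d=107/279
S(1/2) = 3/62

Δ: Δ0=-4, Δ1=5, Δ2=-5/3
row 1: diag=4, rhs=54; c'=1/4, d'=27/2
row 2: denom=8−1·1/4=31/4; d'=(-40−1·27/2)/(31/4)=-214/31
back: M2=-214/31
back: M1=27/2−1/4·-214/31=472/31
M: M0=0, M1=472/31, M2=-214/31, M3=0
seg 0: a=3, c=M0/2=0, d=(M1−M0)/(6·1)=236/93, b=Δ0−h0·(2M0+M1)/6=-608/93
seg 1: a=-1, c=M1/2=236/31, d=(M2−M1)/(6·1)=-343/93, b=Δ1−h1·(2M1+M2)/6=100/93
seg 2: a=4, c=M2/2=-107/31, d=(M3−M2)/(6·3)=107/279, b=Δ2−h2·(2M2+M3)/6=487/93
t_q=1/2 → seg 0, τ=1/2; S=3+-608/93·τ+0·τ²+236/93·τ³=3/62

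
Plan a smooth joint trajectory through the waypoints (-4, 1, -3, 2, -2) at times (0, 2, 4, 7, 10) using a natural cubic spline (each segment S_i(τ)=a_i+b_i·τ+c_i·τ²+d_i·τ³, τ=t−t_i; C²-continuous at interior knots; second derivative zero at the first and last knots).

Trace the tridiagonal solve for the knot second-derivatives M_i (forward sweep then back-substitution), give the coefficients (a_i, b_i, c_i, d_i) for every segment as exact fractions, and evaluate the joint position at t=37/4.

  seg 0: a=-4 b=473/120 c=0 d=-173/480
  seg 1: a=1 b=-23/60 c=-173/80 d=65/96
  seg 2: a=-3 b=-109/120 c=19/10 d=-25/72
  seg 3: a=2 b=67/60 c=-49/40 d=49/360
S(37/4) = -71/512

Δ: Δ0=5/2, Δ1=-2, Δ2=5/3, Δ3=-4/3
row 1: diag=8, rhs=-27; c'=1/4, d'=-27/8
row 2: denom=10−2·1/4=19/2; d'=(22−2·-27/8)/(19/2)=115/38
row 3: denom=12−3·6/19=210/19; d'=(-18−3·115/38)/(210/19)=-49/20
back: M3=-49/20
back: M2=115/38−6/19·-49/20=19/5
back: M1=-27/8−1/4·19/5=-173/40
M: M0=0, M1=-173/40, M2=19/5, M3=-49/20, M4=0
seg 0: a=-4, c=M0/2=0, d=(M1−M0)/(6·2)=-173/480, b=Δ0−h0·(2M0+M1)/6=473/120
seg 1: a=1, c=M1/2=-173/80, d=(M2−M1)/(6·2)=65/96, b=Δ1−h1·(2M1+M2)/6=-23/60
seg 2: a=-3, c=M2/2=19/10, d=(M3−M2)/(6·3)=-25/72, b=Δ2−h2·(2M2+M3)/6=-109/120
seg 3: a=2, c=M3/2=-49/40, d=(M4−M3)/(6·3)=49/360, b=Δ3−h3·(2M3+M4)/6=67/60
t_q=37/4 → seg 3, τ=9/4; S=2+67/60·τ+-49/40·τ²+49/360·τ³=-71/512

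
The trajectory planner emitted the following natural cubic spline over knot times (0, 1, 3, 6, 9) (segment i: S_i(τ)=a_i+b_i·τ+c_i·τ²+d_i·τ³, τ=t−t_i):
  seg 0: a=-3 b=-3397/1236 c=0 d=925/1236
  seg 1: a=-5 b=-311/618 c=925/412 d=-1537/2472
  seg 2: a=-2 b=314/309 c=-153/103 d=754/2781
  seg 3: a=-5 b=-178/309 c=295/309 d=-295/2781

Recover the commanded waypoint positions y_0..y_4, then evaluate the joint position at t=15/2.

y_0 = S_0(0) = a_0 = -3
y_1 = S_1(0) = a_1 = -5
y_2 = S_2(0) = a_2 = -2
y_3 = S_3(0) = a_3 = -5
y_4 = S_3(3) = -1
t_q=15/2 is in segment 3 (τ=3/2); S_3(τ)=-3357/824

y_0=-3 y_1=-5 y_2=-2 y_3=-5 y_4=-1
S(15/2) = -3357/824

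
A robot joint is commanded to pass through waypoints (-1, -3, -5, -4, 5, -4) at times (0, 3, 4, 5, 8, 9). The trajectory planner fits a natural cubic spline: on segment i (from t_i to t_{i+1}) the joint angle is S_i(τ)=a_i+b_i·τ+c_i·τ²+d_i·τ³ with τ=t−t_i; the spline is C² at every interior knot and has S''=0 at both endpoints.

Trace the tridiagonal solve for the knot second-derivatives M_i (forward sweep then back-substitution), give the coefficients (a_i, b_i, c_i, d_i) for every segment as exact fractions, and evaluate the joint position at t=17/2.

Δ: Δ0=-2/3, Δ1=-2, Δ2=1, Δ3=3, Δ4=-9
row 1: diag=8, rhs=-8; c'=1/8, d'=-1
row 2: denom=4−1·1/8=31/8; d'=(18−1·-1)/(31/8)=152/31
row 3: denom=8−1·8/31=240/31; d'=(12−1·152/31)/(240/31)=11/12
row 4: denom=8−3·31/80=547/80; d'=(-72−3·11/12)/(547/80)=-5980/547
back: M4=-5980/547
back: M3=11/12−31/80·-5980/547=8456/1641
back: M2=152/31−8/31·8456/1641=5864/1641
back: M1=-1−1/8·5864/1641=-2374/1641
M: M0=0, M1=-2374/1641, M2=5864/1641, M3=8456/1641, M4=-5980/547, M5=0
seg 0: a=-1, c=M0/2=0, d=(M1−M0)/(6·3)=-1187/14769, b=Δ0−h0·(2M0+M1)/6=31/547
seg 1: a=-3, c=M1/2=-1187/1641, d=(M2−M1)/(6·1)=1373/1641, b=Δ1−h1·(2M1+M2)/6=-1156/547
seg 2: a=-5, c=M2/2=2932/1641, d=(M3−M2)/(6·1)=144/547, b=Δ2−h2·(2M2+M3)/6=-1723/1641
seg 3: a=-4, c=M3/2=4228/1641, d=(M4−M3)/(6·3)=-13198/14769, b=Δ3−h3·(2M3+M4)/6=5437/1641
seg 4: a=5, c=M4/2=-2990/547, d=(M5−M4)/(6·1)=2990/1641, b=Δ4−h4·(2M4+M5)/6=-8789/1641
t_q=17/2 → seg 4, τ=1/2; S=5+-8789/1641·τ+-2990/547·τ²+2990/1641·τ³=2589/2188

  seg 0: a=-1 b=31/547 c=0 d=-1187/14769
  seg 1: a=-3 b=-1156/547 c=-1187/1641 d=1373/1641
  seg 2: a=-5 b=-1723/1641 c=2932/1641 d=144/547
  seg 3: a=-4 b=5437/1641 c=4228/1641 d=-13198/14769
  seg 4: a=5 b=-8789/1641 c=-2990/547 d=2990/1641
S(17/2) = 2589/2188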